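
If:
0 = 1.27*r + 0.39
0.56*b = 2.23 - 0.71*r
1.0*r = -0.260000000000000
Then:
No Solution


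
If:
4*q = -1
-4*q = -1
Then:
No Solution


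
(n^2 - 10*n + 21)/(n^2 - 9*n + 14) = (n - 3)/(n - 2)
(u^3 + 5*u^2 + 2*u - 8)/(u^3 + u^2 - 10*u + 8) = (u + 2)/(u - 2)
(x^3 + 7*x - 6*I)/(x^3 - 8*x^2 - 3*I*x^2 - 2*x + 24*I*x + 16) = (x + 3*I)/(x - 8)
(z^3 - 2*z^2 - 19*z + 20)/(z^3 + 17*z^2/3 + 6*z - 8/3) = 3*(z^2 - 6*z + 5)/(3*z^2 + 5*z - 2)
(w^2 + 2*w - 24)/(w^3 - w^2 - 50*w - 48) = (w - 4)/(w^2 - 7*w - 8)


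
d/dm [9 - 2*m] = -2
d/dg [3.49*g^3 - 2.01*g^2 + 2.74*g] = 10.47*g^2 - 4.02*g + 2.74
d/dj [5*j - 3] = 5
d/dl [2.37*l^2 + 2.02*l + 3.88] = 4.74*l + 2.02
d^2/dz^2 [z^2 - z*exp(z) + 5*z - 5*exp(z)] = -z*exp(z) - 7*exp(z) + 2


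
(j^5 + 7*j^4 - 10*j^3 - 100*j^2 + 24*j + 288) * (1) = j^5 + 7*j^4 - 10*j^3 - 100*j^2 + 24*j + 288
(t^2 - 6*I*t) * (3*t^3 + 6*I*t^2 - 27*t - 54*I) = 3*t^5 - 12*I*t^4 + 9*t^3 + 108*I*t^2 - 324*t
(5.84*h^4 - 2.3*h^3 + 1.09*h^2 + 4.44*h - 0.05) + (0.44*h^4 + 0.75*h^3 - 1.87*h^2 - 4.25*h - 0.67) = 6.28*h^4 - 1.55*h^3 - 0.78*h^2 + 0.19*h - 0.72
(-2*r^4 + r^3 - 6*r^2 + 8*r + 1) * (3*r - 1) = -6*r^5 + 5*r^4 - 19*r^3 + 30*r^2 - 5*r - 1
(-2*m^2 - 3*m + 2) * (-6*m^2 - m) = 12*m^4 + 20*m^3 - 9*m^2 - 2*m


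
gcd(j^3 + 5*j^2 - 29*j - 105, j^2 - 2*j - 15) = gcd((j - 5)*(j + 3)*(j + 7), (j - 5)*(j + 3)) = j^2 - 2*j - 15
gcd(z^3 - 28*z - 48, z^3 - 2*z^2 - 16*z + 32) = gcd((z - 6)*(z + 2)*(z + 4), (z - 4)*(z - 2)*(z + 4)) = z + 4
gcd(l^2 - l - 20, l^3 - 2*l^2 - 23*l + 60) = 1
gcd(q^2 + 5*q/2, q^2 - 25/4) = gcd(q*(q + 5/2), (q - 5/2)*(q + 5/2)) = q + 5/2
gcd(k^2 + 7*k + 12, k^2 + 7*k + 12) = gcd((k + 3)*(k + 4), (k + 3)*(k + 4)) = k^2 + 7*k + 12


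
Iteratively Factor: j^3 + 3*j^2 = (j + 3)*(j^2) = j*(j + 3)*(j)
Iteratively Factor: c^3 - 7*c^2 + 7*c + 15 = (c - 5)*(c^2 - 2*c - 3) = (c - 5)*(c - 3)*(c + 1)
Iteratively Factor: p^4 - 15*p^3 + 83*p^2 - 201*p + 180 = (p - 4)*(p^3 - 11*p^2 + 39*p - 45) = (p - 5)*(p - 4)*(p^2 - 6*p + 9) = (p - 5)*(p - 4)*(p - 3)*(p - 3)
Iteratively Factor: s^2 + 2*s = (s)*(s + 2)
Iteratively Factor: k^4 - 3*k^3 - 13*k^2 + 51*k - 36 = (k - 3)*(k^3 - 13*k + 12) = (k - 3)*(k - 1)*(k^2 + k - 12) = (k - 3)*(k - 1)*(k + 4)*(k - 3)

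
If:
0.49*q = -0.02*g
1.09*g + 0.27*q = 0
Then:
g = 0.00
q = 0.00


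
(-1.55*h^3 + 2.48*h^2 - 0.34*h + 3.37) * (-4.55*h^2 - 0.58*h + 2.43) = 7.0525*h^5 - 10.385*h^4 - 3.6579*h^3 - 9.1099*h^2 - 2.7808*h + 8.1891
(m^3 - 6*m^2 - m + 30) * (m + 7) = m^4 + m^3 - 43*m^2 + 23*m + 210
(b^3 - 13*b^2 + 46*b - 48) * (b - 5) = b^4 - 18*b^3 + 111*b^2 - 278*b + 240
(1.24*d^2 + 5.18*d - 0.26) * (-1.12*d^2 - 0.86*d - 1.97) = -1.3888*d^4 - 6.868*d^3 - 6.6064*d^2 - 9.981*d + 0.5122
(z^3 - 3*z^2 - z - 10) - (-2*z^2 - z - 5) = z^3 - z^2 - 5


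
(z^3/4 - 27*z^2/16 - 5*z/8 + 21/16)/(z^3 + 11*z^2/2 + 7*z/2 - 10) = (4*z^3 - 27*z^2 - 10*z + 21)/(8*(2*z^3 + 11*z^2 + 7*z - 20))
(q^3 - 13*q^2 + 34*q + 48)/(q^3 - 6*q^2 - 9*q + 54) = (q^2 - 7*q - 8)/(q^2 - 9)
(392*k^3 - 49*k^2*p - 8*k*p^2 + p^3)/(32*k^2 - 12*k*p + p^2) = (-49*k^2 + p^2)/(-4*k + p)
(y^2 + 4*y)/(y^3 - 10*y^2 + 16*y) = (y + 4)/(y^2 - 10*y + 16)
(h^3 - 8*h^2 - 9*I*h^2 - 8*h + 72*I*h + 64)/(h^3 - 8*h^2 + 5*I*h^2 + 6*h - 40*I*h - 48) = (h - 8*I)/(h + 6*I)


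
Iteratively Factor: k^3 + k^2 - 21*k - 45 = (k + 3)*(k^2 - 2*k - 15) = (k - 5)*(k + 3)*(k + 3)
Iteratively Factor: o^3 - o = (o - 1)*(o^2 + o) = (o - 1)*(o + 1)*(o)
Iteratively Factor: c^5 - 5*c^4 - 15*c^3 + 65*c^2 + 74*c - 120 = (c - 5)*(c^4 - 15*c^2 - 10*c + 24) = (c - 5)*(c + 3)*(c^3 - 3*c^2 - 6*c + 8) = (c - 5)*(c - 1)*(c + 3)*(c^2 - 2*c - 8) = (c - 5)*(c - 4)*(c - 1)*(c + 3)*(c + 2)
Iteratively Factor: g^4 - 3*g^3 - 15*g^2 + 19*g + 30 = (g - 5)*(g^3 + 2*g^2 - 5*g - 6) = (g - 5)*(g - 2)*(g^2 + 4*g + 3) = (g - 5)*(g - 2)*(g + 1)*(g + 3)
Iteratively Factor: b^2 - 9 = (b + 3)*(b - 3)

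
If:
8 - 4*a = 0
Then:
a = 2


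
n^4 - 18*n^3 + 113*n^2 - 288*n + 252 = (n - 7)*(n - 6)*(n - 3)*(n - 2)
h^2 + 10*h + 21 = (h + 3)*(h + 7)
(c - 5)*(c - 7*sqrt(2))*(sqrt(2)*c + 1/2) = sqrt(2)*c^3 - 27*c^2/2 - 5*sqrt(2)*c^2 - 7*sqrt(2)*c/2 + 135*c/2 + 35*sqrt(2)/2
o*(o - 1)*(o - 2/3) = o^3 - 5*o^2/3 + 2*o/3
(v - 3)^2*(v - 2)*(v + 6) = v^4 - 2*v^3 - 27*v^2 + 108*v - 108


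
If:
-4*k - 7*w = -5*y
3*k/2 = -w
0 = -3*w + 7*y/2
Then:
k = 0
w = 0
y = 0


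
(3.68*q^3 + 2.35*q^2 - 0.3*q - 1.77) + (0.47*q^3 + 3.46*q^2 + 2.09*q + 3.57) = 4.15*q^3 + 5.81*q^2 + 1.79*q + 1.8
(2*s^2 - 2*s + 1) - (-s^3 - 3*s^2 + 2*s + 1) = s^3 + 5*s^2 - 4*s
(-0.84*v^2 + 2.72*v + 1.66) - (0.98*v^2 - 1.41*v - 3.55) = -1.82*v^2 + 4.13*v + 5.21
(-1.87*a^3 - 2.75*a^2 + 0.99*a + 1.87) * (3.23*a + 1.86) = -6.0401*a^4 - 12.3607*a^3 - 1.9173*a^2 + 7.8815*a + 3.4782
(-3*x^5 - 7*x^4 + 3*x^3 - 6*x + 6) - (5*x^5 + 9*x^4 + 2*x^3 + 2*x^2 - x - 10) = -8*x^5 - 16*x^4 + x^3 - 2*x^2 - 5*x + 16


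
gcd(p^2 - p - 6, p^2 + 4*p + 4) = p + 2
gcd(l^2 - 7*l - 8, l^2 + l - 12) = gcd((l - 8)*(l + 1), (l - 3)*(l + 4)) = 1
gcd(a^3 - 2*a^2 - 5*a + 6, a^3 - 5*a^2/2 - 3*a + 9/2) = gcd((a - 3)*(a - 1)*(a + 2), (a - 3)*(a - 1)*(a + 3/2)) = a^2 - 4*a + 3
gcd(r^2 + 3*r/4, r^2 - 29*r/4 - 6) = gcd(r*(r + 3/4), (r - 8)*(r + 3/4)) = r + 3/4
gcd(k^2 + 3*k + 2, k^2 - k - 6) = k + 2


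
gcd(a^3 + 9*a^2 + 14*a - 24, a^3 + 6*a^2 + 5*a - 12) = a^2 + 3*a - 4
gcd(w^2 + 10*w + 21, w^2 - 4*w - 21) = w + 3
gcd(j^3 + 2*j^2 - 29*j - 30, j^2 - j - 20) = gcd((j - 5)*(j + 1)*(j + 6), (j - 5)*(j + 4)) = j - 5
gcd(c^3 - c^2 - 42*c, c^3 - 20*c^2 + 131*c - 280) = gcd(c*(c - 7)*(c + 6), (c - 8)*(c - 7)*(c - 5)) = c - 7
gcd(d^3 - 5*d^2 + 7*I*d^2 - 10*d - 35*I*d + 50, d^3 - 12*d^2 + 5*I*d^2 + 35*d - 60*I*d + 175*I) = d^2 + d*(-5 + 5*I) - 25*I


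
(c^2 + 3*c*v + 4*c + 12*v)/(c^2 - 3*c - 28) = (c + 3*v)/(c - 7)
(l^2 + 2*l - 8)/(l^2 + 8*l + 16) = (l - 2)/(l + 4)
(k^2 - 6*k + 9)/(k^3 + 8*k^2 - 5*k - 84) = (k - 3)/(k^2 + 11*k + 28)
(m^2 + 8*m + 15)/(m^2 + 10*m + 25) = (m + 3)/(m + 5)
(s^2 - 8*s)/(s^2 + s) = (s - 8)/(s + 1)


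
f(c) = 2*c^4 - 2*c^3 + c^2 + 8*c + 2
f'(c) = 8*c^3 - 6*c^2 + 2*c + 8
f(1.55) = 20.90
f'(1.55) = 26.48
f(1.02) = 11.24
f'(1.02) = 12.29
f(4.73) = 851.66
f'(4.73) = 729.81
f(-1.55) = 10.99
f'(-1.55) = -39.31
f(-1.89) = 29.47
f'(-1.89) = -71.22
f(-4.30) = 828.86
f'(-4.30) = -747.60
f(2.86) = 120.08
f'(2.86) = 151.79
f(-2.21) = 58.50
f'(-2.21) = -112.08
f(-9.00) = 14591.00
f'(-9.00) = -6328.00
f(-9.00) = 14591.00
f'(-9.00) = -6328.00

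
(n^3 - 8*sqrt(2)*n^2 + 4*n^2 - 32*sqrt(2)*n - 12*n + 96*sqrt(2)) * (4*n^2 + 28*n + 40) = 4*n^5 - 32*sqrt(2)*n^4 + 44*n^4 - 352*sqrt(2)*n^3 + 104*n^3 - 832*sqrt(2)*n^2 - 176*n^2 - 480*n + 1408*sqrt(2)*n + 3840*sqrt(2)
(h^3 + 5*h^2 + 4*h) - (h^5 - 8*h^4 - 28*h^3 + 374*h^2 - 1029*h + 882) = -h^5 + 8*h^4 + 29*h^3 - 369*h^2 + 1033*h - 882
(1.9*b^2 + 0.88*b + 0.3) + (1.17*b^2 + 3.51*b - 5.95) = 3.07*b^2 + 4.39*b - 5.65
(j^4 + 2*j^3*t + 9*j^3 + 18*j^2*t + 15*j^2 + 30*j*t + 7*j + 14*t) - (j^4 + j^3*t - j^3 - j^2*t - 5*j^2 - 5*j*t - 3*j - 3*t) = j^3*t + 10*j^3 + 19*j^2*t + 20*j^2 + 35*j*t + 10*j + 17*t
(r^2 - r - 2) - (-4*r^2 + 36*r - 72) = 5*r^2 - 37*r + 70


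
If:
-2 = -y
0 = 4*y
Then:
No Solution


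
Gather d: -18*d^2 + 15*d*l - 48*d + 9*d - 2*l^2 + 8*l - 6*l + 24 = -18*d^2 + d*(15*l - 39) - 2*l^2 + 2*l + 24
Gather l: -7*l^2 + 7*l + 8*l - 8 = -7*l^2 + 15*l - 8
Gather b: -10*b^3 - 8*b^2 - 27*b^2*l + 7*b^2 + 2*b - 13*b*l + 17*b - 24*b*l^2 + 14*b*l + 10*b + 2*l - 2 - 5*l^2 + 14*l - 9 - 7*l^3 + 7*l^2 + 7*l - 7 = -10*b^3 + b^2*(-27*l - 1) + b*(-24*l^2 + l + 29) - 7*l^3 + 2*l^2 + 23*l - 18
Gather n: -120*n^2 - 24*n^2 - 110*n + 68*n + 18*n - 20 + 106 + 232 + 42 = -144*n^2 - 24*n + 360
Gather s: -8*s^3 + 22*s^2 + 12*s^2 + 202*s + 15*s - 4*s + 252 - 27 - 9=-8*s^3 + 34*s^2 + 213*s + 216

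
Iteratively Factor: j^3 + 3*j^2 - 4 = (j + 2)*(j^2 + j - 2) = (j - 1)*(j + 2)*(j + 2)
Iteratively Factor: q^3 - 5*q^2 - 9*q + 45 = (q - 3)*(q^2 - 2*q - 15) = (q - 5)*(q - 3)*(q + 3)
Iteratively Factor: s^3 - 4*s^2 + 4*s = (s)*(s^2 - 4*s + 4) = s*(s - 2)*(s - 2)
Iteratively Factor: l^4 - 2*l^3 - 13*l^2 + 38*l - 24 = (l + 4)*(l^3 - 6*l^2 + 11*l - 6) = (l - 1)*(l + 4)*(l^2 - 5*l + 6) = (l - 3)*(l - 1)*(l + 4)*(l - 2)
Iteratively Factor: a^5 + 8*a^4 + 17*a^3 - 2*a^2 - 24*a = (a + 3)*(a^4 + 5*a^3 + 2*a^2 - 8*a) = (a - 1)*(a + 3)*(a^3 + 6*a^2 + 8*a) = (a - 1)*(a + 2)*(a + 3)*(a^2 + 4*a) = (a - 1)*(a + 2)*(a + 3)*(a + 4)*(a)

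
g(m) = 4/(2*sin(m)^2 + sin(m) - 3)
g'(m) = 4*(-4*sin(m)*cos(m) - cos(m))/(2*sin(m)^2 + sin(m) - 3)^2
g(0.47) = -1.87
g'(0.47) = -2.20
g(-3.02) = -1.29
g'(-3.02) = 0.21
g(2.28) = -3.67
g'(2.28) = 8.86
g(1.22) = -13.46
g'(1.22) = -74.08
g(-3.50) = -1.66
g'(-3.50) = 1.56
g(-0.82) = -1.50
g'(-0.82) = 0.74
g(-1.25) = -1.86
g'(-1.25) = 0.76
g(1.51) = -433.33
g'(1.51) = -14240.25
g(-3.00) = -1.29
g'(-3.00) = 0.18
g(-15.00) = -1.43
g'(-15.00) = -0.62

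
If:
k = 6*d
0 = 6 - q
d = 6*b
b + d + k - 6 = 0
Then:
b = 6/43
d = 36/43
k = 216/43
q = 6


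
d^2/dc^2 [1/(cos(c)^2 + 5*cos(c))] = (-(1 - cos(2*c))^2 + 75*cos(c)/4 - 27*cos(2*c)/2 - 15*cos(3*c)/4 + 81/2)/((cos(c) + 5)^3*cos(c)^3)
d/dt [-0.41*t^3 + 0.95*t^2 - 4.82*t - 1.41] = -1.23*t^2 + 1.9*t - 4.82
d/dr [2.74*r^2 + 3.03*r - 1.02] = 5.48*r + 3.03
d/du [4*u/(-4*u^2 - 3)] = 4*(4*u^2 - 3)/(4*u^2 + 3)^2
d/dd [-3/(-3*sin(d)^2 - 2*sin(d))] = -(18/tan(d) + 6*cos(d)/sin(d)^2)/(3*sin(d) + 2)^2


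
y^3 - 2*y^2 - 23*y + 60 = (y - 4)*(y - 3)*(y + 5)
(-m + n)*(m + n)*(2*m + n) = -2*m^3 - m^2*n + 2*m*n^2 + n^3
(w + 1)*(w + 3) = w^2 + 4*w + 3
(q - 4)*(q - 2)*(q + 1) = q^3 - 5*q^2 + 2*q + 8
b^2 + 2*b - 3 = (b - 1)*(b + 3)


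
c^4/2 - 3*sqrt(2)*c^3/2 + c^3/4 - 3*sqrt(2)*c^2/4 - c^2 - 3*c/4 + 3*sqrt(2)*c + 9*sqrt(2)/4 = (c/2 + 1/2)*(c - 3/2)*(c + 1)*(c - 3*sqrt(2))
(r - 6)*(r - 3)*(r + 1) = r^3 - 8*r^2 + 9*r + 18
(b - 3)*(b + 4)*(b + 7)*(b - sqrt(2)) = b^4 - sqrt(2)*b^3 + 8*b^3 - 8*sqrt(2)*b^2 - 5*b^2 - 84*b + 5*sqrt(2)*b + 84*sqrt(2)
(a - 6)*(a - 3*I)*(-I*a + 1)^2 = -a^4 + 6*a^3 + I*a^3 - 5*a^2 - 6*I*a^2 + 30*a - 3*I*a + 18*I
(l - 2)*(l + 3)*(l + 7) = l^3 + 8*l^2 + l - 42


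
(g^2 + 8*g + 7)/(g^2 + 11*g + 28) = (g + 1)/(g + 4)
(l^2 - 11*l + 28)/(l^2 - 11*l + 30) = (l^2 - 11*l + 28)/(l^2 - 11*l + 30)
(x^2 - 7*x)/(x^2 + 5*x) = (x - 7)/(x + 5)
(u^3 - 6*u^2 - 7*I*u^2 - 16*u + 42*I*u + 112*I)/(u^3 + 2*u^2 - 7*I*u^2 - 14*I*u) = (u - 8)/u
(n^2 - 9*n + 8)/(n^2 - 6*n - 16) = (n - 1)/(n + 2)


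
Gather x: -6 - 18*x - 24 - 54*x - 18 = -72*x - 48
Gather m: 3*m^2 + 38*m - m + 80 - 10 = 3*m^2 + 37*m + 70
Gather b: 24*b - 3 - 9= 24*b - 12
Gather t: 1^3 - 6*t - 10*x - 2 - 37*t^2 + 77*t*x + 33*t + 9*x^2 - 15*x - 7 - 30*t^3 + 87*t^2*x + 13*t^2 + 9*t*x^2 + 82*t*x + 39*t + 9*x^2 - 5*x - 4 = -30*t^3 + t^2*(87*x - 24) + t*(9*x^2 + 159*x + 66) + 18*x^2 - 30*x - 12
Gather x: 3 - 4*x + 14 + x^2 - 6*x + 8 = x^2 - 10*x + 25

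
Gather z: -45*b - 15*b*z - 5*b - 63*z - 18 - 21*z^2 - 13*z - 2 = -50*b - 21*z^2 + z*(-15*b - 76) - 20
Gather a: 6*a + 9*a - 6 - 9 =15*a - 15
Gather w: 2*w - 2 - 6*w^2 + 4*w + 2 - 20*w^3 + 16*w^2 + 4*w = -20*w^3 + 10*w^2 + 10*w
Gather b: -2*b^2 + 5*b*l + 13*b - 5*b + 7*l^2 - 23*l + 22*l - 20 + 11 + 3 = -2*b^2 + b*(5*l + 8) + 7*l^2 - l - 6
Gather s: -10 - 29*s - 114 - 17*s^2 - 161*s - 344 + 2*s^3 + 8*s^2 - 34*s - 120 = 2*s^3 - 9*s^2 - 224*s - 588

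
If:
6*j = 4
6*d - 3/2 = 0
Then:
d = 1/4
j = 2/3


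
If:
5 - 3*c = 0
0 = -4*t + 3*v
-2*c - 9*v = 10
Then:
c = 5/3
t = -10/9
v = -40/27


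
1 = 1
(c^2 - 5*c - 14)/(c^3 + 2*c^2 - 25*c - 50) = (c - 7)/(c^2 - 25)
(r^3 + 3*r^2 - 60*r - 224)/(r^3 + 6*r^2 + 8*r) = (r^2 - r - 56)/(r*(r + 2))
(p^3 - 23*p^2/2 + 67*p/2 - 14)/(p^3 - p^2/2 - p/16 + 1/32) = 16*(p^2 - 11*p + 28)/(16*p^2 - 1)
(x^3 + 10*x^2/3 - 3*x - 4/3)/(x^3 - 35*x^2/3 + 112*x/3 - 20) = (3*x^3 + 10*x^2 - 9*x - 4)/(3*x^3 - 35*x^2 + 112*x - 60)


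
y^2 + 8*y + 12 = (y + 2)*(y + 6)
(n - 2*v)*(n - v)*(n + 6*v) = n^3 + 3*n^2*v - 16*n*v^2 + 12*v^3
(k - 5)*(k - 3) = k^2 - 8*k + 15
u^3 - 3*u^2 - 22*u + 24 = (u - 6)*(u - 1)*(u + 4)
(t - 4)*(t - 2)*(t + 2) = t^3 - 4*t^2 - 4*t + 16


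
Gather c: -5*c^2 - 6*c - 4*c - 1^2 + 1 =-5*c^2 - 10*c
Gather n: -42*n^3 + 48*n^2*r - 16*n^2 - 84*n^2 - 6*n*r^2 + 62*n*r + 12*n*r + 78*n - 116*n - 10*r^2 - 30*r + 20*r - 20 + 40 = -42*n^3 + n^2*(48*r - 100) + n*(-6*r^2 + 74*r - 38) - 10*r^2 - 10*r + 20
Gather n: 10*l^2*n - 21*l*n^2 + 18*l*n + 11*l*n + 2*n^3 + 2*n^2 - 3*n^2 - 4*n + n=2*n^3 + n^2*(-21*l - 1) + n*(10*l^2 + 29*l - 3)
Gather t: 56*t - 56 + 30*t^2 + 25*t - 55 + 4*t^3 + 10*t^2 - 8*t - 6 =4*t^3 + 40*t^2 + 73*t - 117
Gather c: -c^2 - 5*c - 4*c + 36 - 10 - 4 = -c^2 - 9*c + 22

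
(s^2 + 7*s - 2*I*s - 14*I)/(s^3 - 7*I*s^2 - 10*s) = (s + 7)/(s*(s - 5*I))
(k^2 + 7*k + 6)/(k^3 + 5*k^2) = (k^2 + 7*k + 6)/(k^2*(k + 5))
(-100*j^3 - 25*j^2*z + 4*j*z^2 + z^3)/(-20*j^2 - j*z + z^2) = 5*j + z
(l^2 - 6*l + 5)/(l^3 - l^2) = (l - 5)/l^2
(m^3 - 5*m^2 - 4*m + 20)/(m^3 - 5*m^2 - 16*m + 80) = (m^2 - 4)/(m^2 - 16)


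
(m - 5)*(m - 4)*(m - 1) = m^3 - 10*m^2 + 29*m - 20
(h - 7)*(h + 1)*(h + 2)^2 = h^4 - 2*h^3 - 27*h^2 - 52*h - 28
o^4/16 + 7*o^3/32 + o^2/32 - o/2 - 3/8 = (o/4 + 1/2)^2*(o - 3/2)*(o + 1)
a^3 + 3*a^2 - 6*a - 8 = (a - 2)*(a + 1)*(a + 4)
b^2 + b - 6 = (b - 2)*(b + 3)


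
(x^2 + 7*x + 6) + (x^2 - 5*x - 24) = 2*x^2 + 2*x - 18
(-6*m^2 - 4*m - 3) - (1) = -6*m^2 - 4*m - 4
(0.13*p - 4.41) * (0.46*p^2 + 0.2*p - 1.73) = 0.0598*p^3 - 2.0026*p^2 - 1.1069*p + 7.6293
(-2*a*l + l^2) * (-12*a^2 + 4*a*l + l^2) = 24*a^3*l - 20*a^2*l^2 + 2*a*l^3 + l^4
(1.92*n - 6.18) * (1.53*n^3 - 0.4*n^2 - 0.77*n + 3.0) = 2.9376*n^4 - 10.2234*n^3 + 0.9936*n^2 + 10.5186*n - 18.54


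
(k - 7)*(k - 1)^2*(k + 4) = k^4 - 5*k^3 - 21*k^2 + 53*k - 28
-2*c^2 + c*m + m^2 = (-c + m)*(2*c + m)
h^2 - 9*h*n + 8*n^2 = (h - 8*n)*(h - n)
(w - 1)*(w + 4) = w^2 + 3*w - 4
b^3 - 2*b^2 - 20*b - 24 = (b - 6)*(b + 2)^2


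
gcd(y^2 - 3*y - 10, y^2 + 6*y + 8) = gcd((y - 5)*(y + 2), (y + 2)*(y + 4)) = y + 2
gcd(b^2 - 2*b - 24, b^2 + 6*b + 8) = b + 4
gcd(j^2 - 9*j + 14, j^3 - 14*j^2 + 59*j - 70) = j^2 - 9*j + 14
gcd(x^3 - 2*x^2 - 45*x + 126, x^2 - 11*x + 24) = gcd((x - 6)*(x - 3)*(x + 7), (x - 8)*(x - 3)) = x - 3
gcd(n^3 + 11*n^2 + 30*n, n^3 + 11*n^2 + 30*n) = n^3 + 11*n^2 + 30*n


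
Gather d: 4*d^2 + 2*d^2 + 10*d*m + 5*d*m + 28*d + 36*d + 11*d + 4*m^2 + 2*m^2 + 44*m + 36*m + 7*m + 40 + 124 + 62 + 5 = 6*d^2 + d*(15*m + 75) + 6*m^2 + 87*m + 231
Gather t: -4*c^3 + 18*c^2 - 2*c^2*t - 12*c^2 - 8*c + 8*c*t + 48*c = -4*c^3 + 6*c^2 + 40*c + t*(-2*c^2 + 8*c)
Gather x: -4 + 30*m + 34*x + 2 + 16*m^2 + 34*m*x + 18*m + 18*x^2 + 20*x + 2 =16*m^2 + 48*m + 18*x^2 + x*(34*m + 54)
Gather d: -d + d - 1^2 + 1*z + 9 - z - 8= 0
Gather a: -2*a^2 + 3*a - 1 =-2*a^2 + 3*a - 1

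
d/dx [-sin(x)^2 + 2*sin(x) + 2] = 2*(1 - sin(x))*cos(x)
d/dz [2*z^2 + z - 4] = 4*z + 1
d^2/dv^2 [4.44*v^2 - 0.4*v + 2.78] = 8.88000000000000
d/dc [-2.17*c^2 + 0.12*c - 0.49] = 0.12 - 4.34*c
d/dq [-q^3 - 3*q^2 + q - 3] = -3*q^2 - 6*q + 1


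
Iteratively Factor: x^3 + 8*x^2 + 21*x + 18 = (x + 3)*(x^2 + 5*x + 6) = (x + 3)^2*(x + 2)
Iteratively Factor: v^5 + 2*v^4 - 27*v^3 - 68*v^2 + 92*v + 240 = (v + 3)*(v^4 - v^3 - 24*v^2 + 4*v + 80) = (v - 5)*(v + 3)*(v^3 + 4*v^2 - 4*v - 16) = (v - 5)*(v + 3)*(v + 4)*(v^2 - 4) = (v - 5)*(v + 2)*(v + 3)*(v + 4)*(v - 2)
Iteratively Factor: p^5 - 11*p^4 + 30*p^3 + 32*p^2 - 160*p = (p - 4)*(p^4 - 7*p^3 + 2*p^2 + 40*p) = (p - 4)*(p + 2)*(p^3 - 9*p^2 + 20*p) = (p - 5)*(p - 4)*(p + 2)*(p^2 - 4*p) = p*(p - 5)*(p - 4)*(p + 2)*(p - 4)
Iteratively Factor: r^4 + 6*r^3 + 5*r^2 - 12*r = (r - 1)*(r^3 + 7*r^2 + 12*r) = r*(r - 1)*(r^2 + 7*r + 12) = r*(r - 1)*(r + 3)*(r + 4)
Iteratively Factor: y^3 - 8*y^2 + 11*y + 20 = (y + 1)*(y^2 - 9*y + 20) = (y - 4)*(y + 1)*(y - 5)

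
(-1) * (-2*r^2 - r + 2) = 2*r^2 + r - 2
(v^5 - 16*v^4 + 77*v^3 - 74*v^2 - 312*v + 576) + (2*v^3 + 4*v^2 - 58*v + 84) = v^5 - 16*v^4 + 79*v^3 - 70*v^2 - 370*v + 660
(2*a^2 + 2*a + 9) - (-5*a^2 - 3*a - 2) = 7*a^2 + 5*a + 11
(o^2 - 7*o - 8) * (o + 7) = o^3 - 57*o - 56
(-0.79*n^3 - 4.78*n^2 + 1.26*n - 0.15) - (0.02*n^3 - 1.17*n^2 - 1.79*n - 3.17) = -0.81*n^3 - 3.61*n^2 + 3.05*n + 3.02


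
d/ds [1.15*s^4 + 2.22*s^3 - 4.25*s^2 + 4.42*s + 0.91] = 4.6*s^3 + 6.66*s^2 - 8.5*s + 4.42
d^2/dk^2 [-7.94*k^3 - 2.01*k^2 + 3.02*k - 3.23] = -47.64*k - 4.02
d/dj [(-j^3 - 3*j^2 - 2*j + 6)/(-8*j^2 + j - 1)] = 2*(4*j^4 - j^3 - 8*j^2 + 51*j - 2)/(64*j^4 - 16*j^3 + 17*j^2 - 2*j + 1)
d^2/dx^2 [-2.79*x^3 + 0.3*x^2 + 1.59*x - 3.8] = 0.6 - 16.74*x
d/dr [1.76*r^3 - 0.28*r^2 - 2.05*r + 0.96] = 5.28*r^2 - 0.56*r - 2.05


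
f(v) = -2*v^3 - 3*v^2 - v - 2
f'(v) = -6*v^2 - 6*v - 1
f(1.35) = -13.74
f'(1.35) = -20.04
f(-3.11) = 32.25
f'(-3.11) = -40.37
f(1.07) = -8.95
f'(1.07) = -14.29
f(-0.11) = -1.92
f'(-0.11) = -0.41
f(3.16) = -98.23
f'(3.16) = -79.87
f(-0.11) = -1.92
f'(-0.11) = -0.41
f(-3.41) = 45.83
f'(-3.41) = -50.31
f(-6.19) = 363.60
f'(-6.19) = -193.76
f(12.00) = -3902.00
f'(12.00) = -937.00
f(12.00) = -3902.00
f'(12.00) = -937.00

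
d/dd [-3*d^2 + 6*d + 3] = 6 - 6*d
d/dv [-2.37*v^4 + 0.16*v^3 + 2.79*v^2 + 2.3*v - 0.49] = -9.48*v^3 + 0.48*v^2 + 5.58*v + 2.3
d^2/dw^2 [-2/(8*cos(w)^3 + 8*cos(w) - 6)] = 4*((9*sin(w)^2 - 4)*(7*cos(w) + cos(3*w) - 3)*cos(w) - 8*(3*cos(w)^2 + 1)^2*sin(w)^2)/(7*cos(w) + cos(3*w) - 3)^3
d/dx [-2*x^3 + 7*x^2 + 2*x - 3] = -6*x^2 + 14*x + 2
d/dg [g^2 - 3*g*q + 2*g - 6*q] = 2*g - 3*q + 2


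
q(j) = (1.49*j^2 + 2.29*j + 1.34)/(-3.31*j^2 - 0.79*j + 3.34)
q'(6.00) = 0.02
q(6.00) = -0.57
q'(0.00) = 0.78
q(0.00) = 0.40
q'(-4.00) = 0.02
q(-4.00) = -0.34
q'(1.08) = 19.34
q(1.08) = -4.04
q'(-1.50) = -0.60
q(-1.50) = -0.43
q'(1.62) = 1.28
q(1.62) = -1.35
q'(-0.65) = -0.14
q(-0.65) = 0.20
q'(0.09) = 0.99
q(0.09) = 0.48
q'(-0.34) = 0.29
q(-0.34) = 0.23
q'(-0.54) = 0.05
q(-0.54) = 0.19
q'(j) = (2.98*j + 2.29)/(-3.31*j^2 - 0.79*j + 3.34) + (6.62*j + 0.79)*(1.49*j^2 + 2.29*j + 1.34)/(-3.31*j^2 - 0.79*j + 3.34)^2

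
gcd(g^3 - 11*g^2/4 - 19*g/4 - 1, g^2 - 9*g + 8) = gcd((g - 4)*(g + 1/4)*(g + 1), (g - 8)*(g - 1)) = 1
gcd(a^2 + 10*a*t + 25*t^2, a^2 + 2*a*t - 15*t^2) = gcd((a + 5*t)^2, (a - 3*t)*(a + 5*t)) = a + 5*t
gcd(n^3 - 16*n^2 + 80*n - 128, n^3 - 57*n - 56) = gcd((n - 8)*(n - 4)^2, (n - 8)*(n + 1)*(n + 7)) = n - 8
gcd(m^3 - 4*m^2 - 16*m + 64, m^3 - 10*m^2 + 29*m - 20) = m - 4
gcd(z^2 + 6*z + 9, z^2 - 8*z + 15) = 1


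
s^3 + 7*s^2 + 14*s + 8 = (s + 1)*(s + 2)*(s + 4)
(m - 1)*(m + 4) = m^2 + 3*m - 4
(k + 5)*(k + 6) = k^2 + 11*k + 30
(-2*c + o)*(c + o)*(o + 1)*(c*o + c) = -2*c^3*o^2 - 4*c^3*o - 2*c^3 - c^2*o^3 - 2*c^2*o^2 - c^2*o + c*o^4 + 2*c*o^3 + c*o^2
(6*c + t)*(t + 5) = 6*c*t + 30*c + t^2 + 5*t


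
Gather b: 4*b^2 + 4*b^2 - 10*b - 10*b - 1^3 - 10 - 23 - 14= 8*b^2 - 20*b - 48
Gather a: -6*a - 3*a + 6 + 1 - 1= 6 - 9*a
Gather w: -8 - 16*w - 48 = -16*w - 56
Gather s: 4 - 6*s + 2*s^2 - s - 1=2*s^2 - 7*s + 3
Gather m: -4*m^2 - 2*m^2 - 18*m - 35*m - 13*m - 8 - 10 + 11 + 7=-6*m^2 - 66*m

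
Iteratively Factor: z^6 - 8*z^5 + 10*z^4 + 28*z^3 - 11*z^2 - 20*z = (z - 1)*(z^5 - 7*z^4 + 3*z^3 + 31*z^2 + 20*z) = (z - 1)*(z + 1)*(z^4 - 8*z^3 + 11*z^2 + 20*z) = (z - 1)*(z + 1)^2*(z^3 - 9*z^2 + 20*z) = (z - 4)*(z - 1)*(z + 1)^2*(z^2 - 5*z) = (z - 5)*(z - 4)*(z - 1)*(z + 1)^2*(z)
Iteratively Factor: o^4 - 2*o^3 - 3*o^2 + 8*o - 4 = (o - 2)*(o^3 - 3*o + 2) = (o - 2)*(o - 1)*(o^2 + o - 2) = (o - 2)*(o - 1)^2*(o + 2)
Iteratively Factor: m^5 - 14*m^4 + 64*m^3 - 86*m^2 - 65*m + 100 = (m - 5)*(m^4 - 9*m^3 + 19*m^2 + 9*m - 20) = (m - 5)^2*(m^3 - 4*m^2 - m + 4) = (m - 5)^2*(m - 4)*(m^2 - 1) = (m - 5)^2*(m - 4)*(m - 1)*(m + 1)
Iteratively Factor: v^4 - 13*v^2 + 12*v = (v + 4)*(v^3 - 4*v^2 + 3*v) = (v - 3)*(v + 4)*(v^2 - v) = (v - 3)*(v - 1)*(v + 4)*(v)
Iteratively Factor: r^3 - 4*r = (r + 2)*(r^2 - 2*r) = (r - 2)*(r + 2)*(r)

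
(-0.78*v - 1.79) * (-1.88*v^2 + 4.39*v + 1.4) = 1.4664*v^3 - 0.0590000000000002*v^2 - 8.9501*v - 2.506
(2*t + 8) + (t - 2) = 3*t + 6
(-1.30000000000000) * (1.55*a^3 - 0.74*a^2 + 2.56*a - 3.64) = -2.015*a^3 + 0.962*a^2 - 3.328*a + 4.732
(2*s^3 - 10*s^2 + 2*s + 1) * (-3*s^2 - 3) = -6*s^5 + 30*s^4 - 12*s^3 + 27*s^2 - 6*s - 3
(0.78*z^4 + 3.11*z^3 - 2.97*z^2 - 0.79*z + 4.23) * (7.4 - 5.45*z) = -4.251*z^5 - 11.1775*z^4 + 39.2005*z^3 - 17.6725*z^2 - 28.8995*z + 31.302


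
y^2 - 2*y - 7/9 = (y - 7/3)*(y + 1/3)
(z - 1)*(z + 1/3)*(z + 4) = z^3 + 10*z^2/3 - 3*z - 4/3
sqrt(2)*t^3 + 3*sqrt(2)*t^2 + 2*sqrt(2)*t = t*(t + 2)*(sqrt(2)*t + sqrt(2))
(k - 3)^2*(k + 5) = k^3 - k^2 - 21*k + 45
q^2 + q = q*(q + 1)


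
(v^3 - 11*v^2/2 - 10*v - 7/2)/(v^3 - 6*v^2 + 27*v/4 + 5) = 2*(v^2 - 6*v - 7)/(2*v^2 - 13*v + 20)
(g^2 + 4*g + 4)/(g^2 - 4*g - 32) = (g^2 + 4*g + 4)/(g^2 - 4*g - 32)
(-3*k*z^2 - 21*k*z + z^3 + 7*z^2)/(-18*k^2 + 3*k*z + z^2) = z*(z + 7)/(6*k + z)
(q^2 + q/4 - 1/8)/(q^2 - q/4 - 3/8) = (4*q - 1)/(4*q - 3)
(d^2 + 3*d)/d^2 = (d + 3)/d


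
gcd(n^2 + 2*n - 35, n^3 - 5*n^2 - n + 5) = n - 5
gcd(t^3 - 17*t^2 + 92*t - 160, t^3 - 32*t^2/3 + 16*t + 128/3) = t^2 - 12*t + 32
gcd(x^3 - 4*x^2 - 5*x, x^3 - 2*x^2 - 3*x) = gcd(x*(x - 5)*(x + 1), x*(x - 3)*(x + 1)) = x^2 + x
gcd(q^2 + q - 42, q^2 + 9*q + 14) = q + 7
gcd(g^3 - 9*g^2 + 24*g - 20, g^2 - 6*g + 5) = g - 5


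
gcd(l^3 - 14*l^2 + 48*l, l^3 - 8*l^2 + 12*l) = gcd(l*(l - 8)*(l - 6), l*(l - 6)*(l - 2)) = l^2 - 6*l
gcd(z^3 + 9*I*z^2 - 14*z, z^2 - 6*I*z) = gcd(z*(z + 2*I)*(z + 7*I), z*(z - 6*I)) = z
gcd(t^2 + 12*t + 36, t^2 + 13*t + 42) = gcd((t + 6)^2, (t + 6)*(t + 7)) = t + 6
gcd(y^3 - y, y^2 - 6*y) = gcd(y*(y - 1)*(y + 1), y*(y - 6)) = y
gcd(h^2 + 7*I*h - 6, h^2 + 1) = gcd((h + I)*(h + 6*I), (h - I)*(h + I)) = h + I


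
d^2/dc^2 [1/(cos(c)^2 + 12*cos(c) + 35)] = (-4*sin(c)^4 + 6*sin(c)^2 + 465*cos(c) - 9*cos(3*c) + 216)/((cos(c) + 5)^3*(cos(c) + 7)^3)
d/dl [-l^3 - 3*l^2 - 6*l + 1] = -3*l^2 - 6*l - 6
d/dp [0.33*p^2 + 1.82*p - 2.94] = 0.66*p + 1.82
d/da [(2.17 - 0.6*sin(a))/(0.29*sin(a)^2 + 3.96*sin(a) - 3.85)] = (0.174*sin(a)^2 - 1.2586*sin(a) - 6.2832)*cos(a)/(0.0841*sin(a)^4 + 2.2968*sin(a)^3 + 13.4486*sin(a)^2 - 30.492*sin(a) + 14.8225)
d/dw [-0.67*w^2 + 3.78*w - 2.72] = 3.78 - 1.34*w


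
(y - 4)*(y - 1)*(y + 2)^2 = y^4 - y^3 - 12*y^2 - 4*y + 16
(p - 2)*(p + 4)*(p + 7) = p^3 + 9*p^2 + 6*p - 56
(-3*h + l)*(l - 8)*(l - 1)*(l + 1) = -3*h*l^3 + 24*h*l^2 + 3*h*l - 24*h + l^4 - 8*l^3 - l^2 + 8*l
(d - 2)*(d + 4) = d^2 + 2*d - 8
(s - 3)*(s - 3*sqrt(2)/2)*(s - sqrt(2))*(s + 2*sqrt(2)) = s^4 - 3*s^3 - sqrt(2)*s^3/2 - 7*s^2 + 3*sqrt(2)*s^2/2 + 6*sqrt(2)*s + 21*s - 18*sqrt(2)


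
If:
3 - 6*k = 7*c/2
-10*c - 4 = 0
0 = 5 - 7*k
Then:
No Solution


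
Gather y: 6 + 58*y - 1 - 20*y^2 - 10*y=-20*y^2 + 48*y + 5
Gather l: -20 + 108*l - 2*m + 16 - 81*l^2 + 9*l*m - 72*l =-81*l^2 + l*(9*m + 36) - 2*m - 4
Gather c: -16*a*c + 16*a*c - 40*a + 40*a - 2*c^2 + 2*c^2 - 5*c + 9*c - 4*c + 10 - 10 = 0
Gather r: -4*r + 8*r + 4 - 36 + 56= 4*r + 24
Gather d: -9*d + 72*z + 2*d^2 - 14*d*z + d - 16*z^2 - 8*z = 2*d^2 + d*(-14*z - 8) - 16*z^2 + 64*z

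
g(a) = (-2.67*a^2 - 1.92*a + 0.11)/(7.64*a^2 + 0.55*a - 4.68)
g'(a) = (-15.28*a - 0.55)*(-2.67*a^2 - 1.92*a + 0.11)/(7.64*a^2 + 0.55*a - 4.68)^2 + (-5.34*a - 1.92)/(7.64*a^2 + 0.55*a - 4.68)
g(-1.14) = -0.25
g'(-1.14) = -0.02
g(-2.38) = -0.28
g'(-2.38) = 0.02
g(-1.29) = -0.25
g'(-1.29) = 0.02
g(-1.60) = -0.26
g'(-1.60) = 0.03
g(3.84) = -0.42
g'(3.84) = 0.02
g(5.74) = -0.40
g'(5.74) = 0.01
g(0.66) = 2.35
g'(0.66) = 30.73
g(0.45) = 0.45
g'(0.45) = 2.65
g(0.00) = -0.02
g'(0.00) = 0.41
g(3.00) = -0.45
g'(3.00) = 0.05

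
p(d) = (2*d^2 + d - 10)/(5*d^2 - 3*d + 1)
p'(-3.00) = -0.15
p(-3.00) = 0.09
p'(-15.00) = 0.00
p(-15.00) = 0.36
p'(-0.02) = -27.56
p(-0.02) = -9.43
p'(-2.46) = -0.24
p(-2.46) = -0.01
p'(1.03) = 6.43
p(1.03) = -2.13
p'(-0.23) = -14.01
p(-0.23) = -5.18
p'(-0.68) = -3.66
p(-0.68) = -1.82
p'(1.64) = 1.23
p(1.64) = -0.31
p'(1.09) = 5.29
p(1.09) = -1.78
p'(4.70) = 0.02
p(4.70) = 0.40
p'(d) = (3 - 10*d)*(2*d^2 + d - 10)/(5*d^2 - 3*d + 1)^2 + (4*d + 1)/(5*d^2 - 3*d + 1)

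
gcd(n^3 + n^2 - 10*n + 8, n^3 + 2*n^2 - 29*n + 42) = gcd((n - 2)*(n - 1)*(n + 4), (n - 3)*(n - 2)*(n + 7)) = n - 2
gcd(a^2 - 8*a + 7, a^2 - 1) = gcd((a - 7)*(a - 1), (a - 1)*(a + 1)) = a - 1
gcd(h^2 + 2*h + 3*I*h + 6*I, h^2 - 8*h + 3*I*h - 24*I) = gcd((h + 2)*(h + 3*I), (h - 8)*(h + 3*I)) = h + 3*I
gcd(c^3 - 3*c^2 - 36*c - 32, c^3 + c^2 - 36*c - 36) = c + 1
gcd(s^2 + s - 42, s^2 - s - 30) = s - 6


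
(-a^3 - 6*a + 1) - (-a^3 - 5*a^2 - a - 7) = 5*a^2 - 5*a + 8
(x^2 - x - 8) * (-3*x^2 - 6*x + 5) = -3*x^4 - 3*x^3 + 35*x^2 + 43*x - 40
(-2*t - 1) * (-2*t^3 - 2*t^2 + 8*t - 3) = 4*t^4 + 6*t^3 - 14*t^2 - 2*t + 3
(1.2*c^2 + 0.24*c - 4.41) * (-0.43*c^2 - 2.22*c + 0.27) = -0.516*c^4 - 2.7672*c^3 + 1.6875*c^2 + 9.855*c - 1.1907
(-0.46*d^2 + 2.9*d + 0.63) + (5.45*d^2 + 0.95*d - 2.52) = 4.99*d^2 + 3.85*d - 1.89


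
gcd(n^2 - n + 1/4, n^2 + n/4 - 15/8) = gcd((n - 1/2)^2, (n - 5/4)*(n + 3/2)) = 1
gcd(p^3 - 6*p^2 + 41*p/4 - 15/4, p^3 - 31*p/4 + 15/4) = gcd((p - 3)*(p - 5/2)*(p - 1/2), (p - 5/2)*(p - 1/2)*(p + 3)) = p^2 - 3*p + 5/4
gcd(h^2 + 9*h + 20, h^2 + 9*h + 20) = h^2 + 9*h + 20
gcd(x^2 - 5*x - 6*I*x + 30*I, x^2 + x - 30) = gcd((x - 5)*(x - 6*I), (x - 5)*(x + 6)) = x - 5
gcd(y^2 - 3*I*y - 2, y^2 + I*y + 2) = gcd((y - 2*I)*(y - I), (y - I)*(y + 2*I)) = y - I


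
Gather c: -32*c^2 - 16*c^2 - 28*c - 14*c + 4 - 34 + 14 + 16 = -48*c^2 - 42*c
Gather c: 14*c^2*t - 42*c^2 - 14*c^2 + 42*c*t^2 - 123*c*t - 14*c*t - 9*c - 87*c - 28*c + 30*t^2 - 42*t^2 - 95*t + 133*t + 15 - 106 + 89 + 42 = c^2*(14*t - 56) + c*(42*t^2 - 137*t - 124) - 12*t^2 + 38*t + 40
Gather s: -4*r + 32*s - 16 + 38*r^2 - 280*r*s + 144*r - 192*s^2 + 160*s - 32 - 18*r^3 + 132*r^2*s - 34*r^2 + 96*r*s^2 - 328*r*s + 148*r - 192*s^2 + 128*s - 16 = -18*r^3 + 4*r^2 + 288*r + s^2*(96*r - 384) + s*(132*r^2 - 608*r + 320) - 64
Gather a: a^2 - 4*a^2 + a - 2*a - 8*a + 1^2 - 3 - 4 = -3*a^2 - 9*a - 6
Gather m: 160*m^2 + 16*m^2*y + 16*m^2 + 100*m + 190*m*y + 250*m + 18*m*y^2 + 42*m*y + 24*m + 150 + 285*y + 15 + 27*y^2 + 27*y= m^2*(16*y + 176) + m*(18*y^2 + 232*y + 374) + 27*y^2 + 312*y + 165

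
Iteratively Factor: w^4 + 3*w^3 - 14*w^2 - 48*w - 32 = (w + 4)*(w^3 - w^2 - 10*w - 8) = (w - 4)*(w + 4)*(w^2 + 3*w + 2) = (w - 4)*(w + 2)*(w + 4)*(w + 1)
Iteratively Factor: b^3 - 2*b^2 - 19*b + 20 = (b + 4)*(b^2 - 6*b + 5) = (b - 5)*(b + 4)*(b - 1)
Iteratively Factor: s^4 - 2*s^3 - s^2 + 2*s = (s)*(s^3 - 2*s^2 - s + 2) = s*(s + 1)*(s^2 - 3*s + 2) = s*(s - 1)*(s + 1)*(s - 2)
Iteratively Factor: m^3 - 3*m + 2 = (m + 2)*(m^2 - 2*m + 1) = (m - 1)*(m + 2)*(m - 1)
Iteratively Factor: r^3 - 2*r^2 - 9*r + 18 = (r + 3)*(r^2 - 5*r + 6) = (r - 3)*(r + 3)*(r - 2)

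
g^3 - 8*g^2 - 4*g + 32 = (g - 8)*(g - 2)*(g + 2)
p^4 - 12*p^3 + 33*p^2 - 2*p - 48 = (p - 8)*(p - 3)*(p - 2)*(p + 1)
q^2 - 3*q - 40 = (q - 8)*(q + 5)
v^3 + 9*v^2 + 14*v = v*(v + 2)*(v + 7)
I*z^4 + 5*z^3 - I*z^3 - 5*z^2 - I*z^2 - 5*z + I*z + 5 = (z - 1)*(z + 1)*(z - 5*I)*(I*z - I)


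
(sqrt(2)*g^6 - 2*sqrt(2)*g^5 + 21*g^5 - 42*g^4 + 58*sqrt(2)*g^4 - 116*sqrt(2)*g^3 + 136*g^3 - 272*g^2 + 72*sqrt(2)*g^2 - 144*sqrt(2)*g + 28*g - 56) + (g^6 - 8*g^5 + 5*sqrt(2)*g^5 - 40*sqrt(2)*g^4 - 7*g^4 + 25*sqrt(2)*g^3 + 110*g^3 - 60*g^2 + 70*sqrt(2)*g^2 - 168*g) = g^6 + sqrt(2)*g^6 + 3*sqrt(2)*g^5 + 13*g^5 - 49*g^4 + 18*sqrt(2)*g^4 - 91*sqrt(2)*g^3 + 246*g^3 - 332*g^2 + 142*sqrt(2)*g^2 - 144*sqrt(2)*g - 140*g - 56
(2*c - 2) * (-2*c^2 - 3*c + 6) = -4*c^3 - 2*c^2 + 18*c - 12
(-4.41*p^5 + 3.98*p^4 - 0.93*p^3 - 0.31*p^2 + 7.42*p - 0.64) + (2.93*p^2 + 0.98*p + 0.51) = -4.41*p^5 + 3.98*p^4 - 0.93*p^3 + 2.62*p^2 + 8.4*p - 0.13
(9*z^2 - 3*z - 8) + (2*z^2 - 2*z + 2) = 11*z^2 - 5*z - 6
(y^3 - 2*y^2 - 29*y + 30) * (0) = 0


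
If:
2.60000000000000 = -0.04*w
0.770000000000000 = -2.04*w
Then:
No Solution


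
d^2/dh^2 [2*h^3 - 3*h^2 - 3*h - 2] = 12*h - 6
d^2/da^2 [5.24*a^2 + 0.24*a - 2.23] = 10.4800000000000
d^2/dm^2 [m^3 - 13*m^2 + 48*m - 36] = 6*m - 26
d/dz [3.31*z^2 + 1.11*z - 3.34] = 6.62*z + 1.11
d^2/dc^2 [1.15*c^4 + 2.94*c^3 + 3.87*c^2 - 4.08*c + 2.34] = 13.8*c^2 + 17.64*c + 7.74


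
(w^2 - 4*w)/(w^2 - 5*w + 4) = w/(w - 1)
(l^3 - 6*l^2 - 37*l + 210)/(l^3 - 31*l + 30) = (l - 7)/(l - 1)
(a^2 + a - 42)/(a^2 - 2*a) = (a^2 + a - 42)/(a*(a - 2))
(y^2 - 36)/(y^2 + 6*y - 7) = (y^2 - 36)/(y^2 + 6*y - 7)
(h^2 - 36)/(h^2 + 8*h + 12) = (h - 6)/(h + 2)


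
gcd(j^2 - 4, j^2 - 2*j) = j - 2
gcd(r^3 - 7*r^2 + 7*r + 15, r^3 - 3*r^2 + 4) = r + 1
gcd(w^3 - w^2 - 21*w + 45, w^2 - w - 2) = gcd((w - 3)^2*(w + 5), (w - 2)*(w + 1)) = 1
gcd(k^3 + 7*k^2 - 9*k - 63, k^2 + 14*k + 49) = k + 7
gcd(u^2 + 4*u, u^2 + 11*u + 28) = u + 4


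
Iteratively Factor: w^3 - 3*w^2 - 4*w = (w - 4)*(w^2 + w) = w*(w - 4)*(w + 1)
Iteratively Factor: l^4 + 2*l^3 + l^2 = (l + 1)*(l^3 + l^2) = (l + 1)^2*(l^2) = l*(l + 1)^2*(l)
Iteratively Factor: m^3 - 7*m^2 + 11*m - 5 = (m - 1)*(m^2 - 6*m + 5) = (m - 5)*(m - 1)*(m - 1)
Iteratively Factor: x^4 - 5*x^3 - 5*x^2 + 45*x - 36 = (x - 4)*(x^3 - x^2 - 9*x + 9) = (x - 4)*(x - 1)*(x^2 - 9) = (x - 4)*(x - 1)*(x + 3)*(x - 3)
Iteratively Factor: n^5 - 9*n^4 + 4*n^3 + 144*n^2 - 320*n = (n - 5)*(n^4 - 4*n^3 - 16*n^2 + 64*n) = n*(n - 5)*(n^3 - 4*n^2 - 16*n + 64) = n*(n - 5)*(n - 4)*(n^2 - 16) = n*(n - 5)*(n - 4)*(n + 4)*(n - 4)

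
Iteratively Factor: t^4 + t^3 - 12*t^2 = (t)*(t^3 + t^2 - 12*t) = t*(t - 3)*(t^2 + 4*t) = t^2*(t - 3)*(t + 4)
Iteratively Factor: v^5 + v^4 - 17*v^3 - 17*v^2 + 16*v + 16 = (v + 1)*(v^4 - 17*v^2 + 16) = (v - 1)*(v + 1)*(v^3 + v^2 - 16*v - 16) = (v - 1)*(v + 1)*(v + 4)*(v^2 - 3*v - 4) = (v - 1)*(v + 1)^2*(v + 4)*(v - 4)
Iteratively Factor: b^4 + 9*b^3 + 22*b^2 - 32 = (b + 4)*(b^3 + 5*b^2 + 2*b - 8) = (b + 2)*(b + 4)*(b^2 + 3*b - 4) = (b + 2)*(b + 4)^2*(b - 1)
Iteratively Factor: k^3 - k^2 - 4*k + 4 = (k - 2)*(k^2 + k - 2) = (k - 2)*(k - 1)*(k + 2)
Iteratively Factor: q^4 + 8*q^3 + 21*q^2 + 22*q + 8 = (q + 1)*(q^3 + 7*q^2 + 14*q + 8) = (q + 1)^2*(q^2 + 6*q + 8) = (q + 1)^2*(q + 2)*(q + 4)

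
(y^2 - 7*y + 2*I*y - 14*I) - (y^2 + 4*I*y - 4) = -7*y - 2*I*y + 4 - 14*I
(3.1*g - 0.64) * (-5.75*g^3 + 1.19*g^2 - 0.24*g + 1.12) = -17.825*g^4 + 7.369*g^3 - 1.5056*g^2 + 3.6256*g - 0.7168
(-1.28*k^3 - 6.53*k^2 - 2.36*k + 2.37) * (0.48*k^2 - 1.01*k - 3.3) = -0.6144*k^5 - 1.8416*k^4 + 9.6865*k^3 + 25.0702*k^2 + 5.3943*k - 7.821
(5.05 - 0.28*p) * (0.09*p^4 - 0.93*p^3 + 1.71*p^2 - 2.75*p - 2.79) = -0.0252*p^5 + 0.7149*p^4 - 5.1753*p^3 + 9.4055*p^2 - 13.1063*p - 14.0895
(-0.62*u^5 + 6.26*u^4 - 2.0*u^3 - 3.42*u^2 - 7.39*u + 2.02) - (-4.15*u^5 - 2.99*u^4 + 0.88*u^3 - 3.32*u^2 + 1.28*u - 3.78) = 3.53*u^5 + 9.25*u^4 - 2.88*u^3 - 0.1*u^2 - 8.67*u + 5.8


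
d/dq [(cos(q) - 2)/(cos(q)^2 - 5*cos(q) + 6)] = sin(q)/(cos(q) - 3)^2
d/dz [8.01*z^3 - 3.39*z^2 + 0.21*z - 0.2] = 24.03*z^2 - 6.78*z + 0.21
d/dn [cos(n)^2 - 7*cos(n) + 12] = (7 - 2*cos(n))*sin(n)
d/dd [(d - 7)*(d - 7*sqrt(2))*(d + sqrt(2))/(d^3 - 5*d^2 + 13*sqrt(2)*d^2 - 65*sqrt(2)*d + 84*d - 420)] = (2*d^4 + 19*sqrt(2)*d^4 - 214*sqrt(2)*d^3 + 196*d^3 - 2524*d^2 + 343*sqrt(2)*d^2 + 2492*sqrt(2)*d + 6860*d - 11270*sqrt(2) - 2352)/(d^6 - 10*d^5 + 26*sqrt(2)*d^5 - 260*sqrt(2)*d^4 + 531*d^4 - 5060*d^3 + 2834*sqrt(2)*d^3 - 21840*sqrt(2)*d^2 + 19706*d^2 - 70560*d + 54600*sqrt(2)*d + 176400)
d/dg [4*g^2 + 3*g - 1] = 8*g + 3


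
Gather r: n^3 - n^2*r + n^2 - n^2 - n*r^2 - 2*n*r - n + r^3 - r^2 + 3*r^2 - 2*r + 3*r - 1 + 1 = n^3 - n + r^3 + r^2*(2 - n) + r*(-n^2 - 2*n + 1)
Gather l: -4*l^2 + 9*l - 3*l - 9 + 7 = -4*l^2 + 6*l - 2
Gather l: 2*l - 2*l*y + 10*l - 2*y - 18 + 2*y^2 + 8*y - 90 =l*(12 - 2*y) + 2*y^2 + 6*y - 108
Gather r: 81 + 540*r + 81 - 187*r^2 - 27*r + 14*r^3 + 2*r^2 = 14*r^3 - 185*r^2 + 513*r + 162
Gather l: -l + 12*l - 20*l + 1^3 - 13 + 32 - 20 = -9*l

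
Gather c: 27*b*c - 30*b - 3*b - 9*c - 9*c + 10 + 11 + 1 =-33*b + c*(27*b - 18) + 22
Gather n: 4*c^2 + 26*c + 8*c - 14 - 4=4*c^2 + 34*c - 18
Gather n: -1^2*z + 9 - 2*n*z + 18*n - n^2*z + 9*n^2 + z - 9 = n^2*(9 - z) + n*(18 - 2*z)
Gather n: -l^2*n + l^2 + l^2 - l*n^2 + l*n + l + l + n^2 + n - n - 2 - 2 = 2*l^2 + 2*l + n^2*(1 - l) + n*(-l^2 + l) - 4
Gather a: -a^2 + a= -a^2 + a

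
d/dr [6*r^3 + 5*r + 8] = 18*r^2 + 5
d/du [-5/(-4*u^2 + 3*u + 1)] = 5*(3 - 8*u)/(-4*u^2 + 3*u + 1)^2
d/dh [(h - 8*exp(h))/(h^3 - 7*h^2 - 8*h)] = (h*(8*exp(h) - 1)*(-h^2 + 7*h + 8) + (h - 8*exp(h))*(-3*h^2 + 14*h + 8))/(h^2*(-h^2 + 7*h + 8)^2)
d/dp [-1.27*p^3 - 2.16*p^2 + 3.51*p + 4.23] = -3.81*p^2 - 4.32*p + 3.51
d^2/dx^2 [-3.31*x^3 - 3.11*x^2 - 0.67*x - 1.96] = -19.86*x - 6.22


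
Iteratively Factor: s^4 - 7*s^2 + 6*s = (s - 2)*(s^3 + 2*s^2 - 3*s) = s*(s - 2)*(s^2 + 2*s - 3) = s*(s - 2)*(s + 3)*(s - 1)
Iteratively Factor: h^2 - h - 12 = (h - 4)*(h + 3)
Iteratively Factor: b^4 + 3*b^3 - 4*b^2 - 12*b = (b - 2)*(b^3 + 5*b^2 + 6*b) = (b - 2)*(b + 2)*(b^2 + 3*b) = (b - 2)*(b + 2)*(b + 3)*(b)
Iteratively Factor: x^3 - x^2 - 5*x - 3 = (x + 1)*(x^2 - 2*x - 3) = (x - 3)*(x + 1)*(x + 1)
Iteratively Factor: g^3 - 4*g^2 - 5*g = (g + 1)*(g^2 - 5*g) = (g - 5)*(g + 1)*(g)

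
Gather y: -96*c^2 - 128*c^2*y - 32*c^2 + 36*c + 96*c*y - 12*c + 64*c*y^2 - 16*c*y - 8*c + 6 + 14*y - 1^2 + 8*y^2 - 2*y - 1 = -128*c^2 + 16*c + y^2*(64*c + 8) + y*(-128*c^2 + 80*c + 12) + 4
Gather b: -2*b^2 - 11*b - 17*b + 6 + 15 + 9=-2*b^2 - 28*b + 30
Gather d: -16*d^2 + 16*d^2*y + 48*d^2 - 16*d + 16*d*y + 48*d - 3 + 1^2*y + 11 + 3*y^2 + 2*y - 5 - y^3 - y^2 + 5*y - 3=d^2*(16*y + 32) + d*(16*y + 32) - y^3 + 2*y^2 + 8*y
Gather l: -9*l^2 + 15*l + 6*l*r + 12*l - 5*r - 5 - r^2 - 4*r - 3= -9*l^2 + l*(6*r + 27) - r^2 - 9*r - 8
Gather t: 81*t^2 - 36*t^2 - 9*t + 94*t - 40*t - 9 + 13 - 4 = 45*t^2 + 45*t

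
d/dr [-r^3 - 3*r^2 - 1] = 3*r*(-r - 2)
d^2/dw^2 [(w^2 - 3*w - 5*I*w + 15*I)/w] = 30*I/w^3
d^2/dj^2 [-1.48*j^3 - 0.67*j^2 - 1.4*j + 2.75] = -8.88*j - 1.34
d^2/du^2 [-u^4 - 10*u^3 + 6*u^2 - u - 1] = -12*u^2 - 60*u + 12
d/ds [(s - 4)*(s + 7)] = 2*s + 3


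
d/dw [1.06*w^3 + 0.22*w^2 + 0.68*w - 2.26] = 3.18*w^2 + 0.44*w + 0.68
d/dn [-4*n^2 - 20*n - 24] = -8*n - 20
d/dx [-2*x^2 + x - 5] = 1 - 4*x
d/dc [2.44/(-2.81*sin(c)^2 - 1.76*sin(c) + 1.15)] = (13.7128*sin(c) + 4.2944)*cos(c)/(2.81*sin(c)^2 + 1.76*sin(c) - 1.15)^2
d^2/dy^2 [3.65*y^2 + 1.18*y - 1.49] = 7.30000000000000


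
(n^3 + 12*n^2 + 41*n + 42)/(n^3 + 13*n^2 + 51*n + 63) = (n + 2)/(n + 3)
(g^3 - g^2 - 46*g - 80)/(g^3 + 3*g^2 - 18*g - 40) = (g - 8)/(g - 4)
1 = 1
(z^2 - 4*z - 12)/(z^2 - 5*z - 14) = (z - 6)/(z - 7)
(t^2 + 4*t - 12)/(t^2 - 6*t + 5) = (t^2 + 4*t - 12)/(t^2 - 6*t + 5)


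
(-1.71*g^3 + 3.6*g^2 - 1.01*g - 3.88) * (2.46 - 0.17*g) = 0.2907*g^4 - 4.8186*g^3 + 9.0277*g^2 - 1.825*g - 9.5448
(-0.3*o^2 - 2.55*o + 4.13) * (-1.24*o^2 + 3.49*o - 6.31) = 0.372*o^4 + 2.115*o^3 - 12.1277*o^2 + 30.5042*o - 26.0603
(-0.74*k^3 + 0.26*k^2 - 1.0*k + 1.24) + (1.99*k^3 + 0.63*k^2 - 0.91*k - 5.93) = 1.25*k^3 + 0.89*k^2 - 1.91*k - 4.69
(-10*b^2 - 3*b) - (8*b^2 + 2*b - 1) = -18*b^2 - 5*b + 1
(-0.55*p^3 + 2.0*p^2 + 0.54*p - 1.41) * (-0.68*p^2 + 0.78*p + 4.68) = 0.374*p^5 - 1.789*p^4 - 1.3812*p^3 + 10.74*p^2 + 1.4274*p - 6.5988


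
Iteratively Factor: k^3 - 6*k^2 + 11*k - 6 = (k - 3)*(k^2 - 3*k + 2) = (k - 3)*(k - 2)*(k - 1)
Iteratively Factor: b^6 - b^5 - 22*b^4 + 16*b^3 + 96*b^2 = (b - 3)*(b^5 + 2*b^4 - 16*b^3 - 32*b^2) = (b - 3)*(b + 4)*(b^4 - 2*b^3 - 8*b^2) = (b - 3)*(b + 2)*(b + 4)*(b^3 - 4*b^2) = (b - 4)*(b - 3)*(b + 2)*(b + 4)*(b^2) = b*(b - 4)*(b - 3)*(b + 2)*(b + 4)*(b)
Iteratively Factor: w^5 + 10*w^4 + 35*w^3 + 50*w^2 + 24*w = (w + 1)*(w^4 + 9*w^3 + 26*w^2 + 24*w) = w*(w + 1)*(w^3 + 9*w^2 + 26*w + 24) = w*(w + 1)*(w + 4)*(w^2 + 5*w + 6) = w*(w + 1)*(w + 3)*(w + 4)*(w + 2)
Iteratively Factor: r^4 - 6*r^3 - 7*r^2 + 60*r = (r + 3)*(r^3 - 9*r^2 + 20*r) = (r - 5)*(r + 3)*(r^2 - 4*r) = r*(r - 5)*(r + 3)*(r - 4)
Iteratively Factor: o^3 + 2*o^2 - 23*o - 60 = (o - 5)*(o^2 + 7*o + 12) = (o - 5)*(o + 3)*(o + 4)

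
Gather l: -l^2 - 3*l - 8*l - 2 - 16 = -l^2 - 11*l - 18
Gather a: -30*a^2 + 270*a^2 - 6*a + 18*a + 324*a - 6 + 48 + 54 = 240*a^2 + 336*a + 96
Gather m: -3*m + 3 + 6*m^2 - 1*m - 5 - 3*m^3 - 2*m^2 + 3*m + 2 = -3*m^3 + 4*m^2 - m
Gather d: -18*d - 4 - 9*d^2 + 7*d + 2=-9*d^2 - 11*d - 2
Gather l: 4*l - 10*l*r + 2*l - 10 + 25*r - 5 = l*(6 - 10*r) + 25*r - 15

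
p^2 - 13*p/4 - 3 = (p - 4)*(p + 3/4)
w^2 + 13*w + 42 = (w + 6)*(w + 7)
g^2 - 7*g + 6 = (g - 6)*(g - 1)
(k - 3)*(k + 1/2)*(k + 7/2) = k^3 + k^2 - 41*k/4 - 21/4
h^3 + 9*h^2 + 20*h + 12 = (h + 1)*(h + 2)*(h + 6)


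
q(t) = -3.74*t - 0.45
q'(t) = -3.74000000000000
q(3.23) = -12.53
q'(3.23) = -3.74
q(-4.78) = 17.43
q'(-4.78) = -3.74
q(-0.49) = 1.38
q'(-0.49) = -3.74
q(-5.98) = 21.92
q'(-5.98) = -3.74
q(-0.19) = 0.26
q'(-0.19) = -3.74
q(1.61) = -6.47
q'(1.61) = -3.74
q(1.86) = -7.41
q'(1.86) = -3.74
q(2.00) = -7.93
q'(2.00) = -3.74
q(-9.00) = 33.21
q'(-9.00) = -3.74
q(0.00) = -0.45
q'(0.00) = -3.74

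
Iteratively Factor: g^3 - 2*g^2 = (g - 2)*(g^2) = g*(g - 2)*(g)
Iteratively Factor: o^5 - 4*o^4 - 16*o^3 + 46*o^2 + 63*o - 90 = (o - 1)*(o^4 - 3*o^3 - 19*o^2 + 27*o + 90) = (o - 1)*(o + 3)*(o^3 - 6*o^2 - o + 30) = (o - 1)*(o + 2)*(o + 3)*(o^2 - 8*o + 15) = (o - 5)*(o - 1)*(o + 2)*(o + 3)*(o - 3)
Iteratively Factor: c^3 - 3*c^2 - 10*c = (c + 2)*(c^2 - 5*c) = (c - 5)*(c + 2)*(c)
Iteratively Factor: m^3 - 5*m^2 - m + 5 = (m + 1)*(m^2 - 6*m + 5) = (m - 1)*(m + 1)*(m - 5)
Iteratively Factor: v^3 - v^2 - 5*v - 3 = (v + 1)*(v^2 - 2*v - 3) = (v + 1)^2*(v - 3)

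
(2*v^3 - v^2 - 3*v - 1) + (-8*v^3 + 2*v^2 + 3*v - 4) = -6*v^3 + v^2 - 5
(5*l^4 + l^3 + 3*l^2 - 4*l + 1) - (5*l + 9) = 5*l^4 + l^3 + 3*l^2 - 9*l - 8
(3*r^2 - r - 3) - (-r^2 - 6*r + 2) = 4*r^2 + 5*r - 5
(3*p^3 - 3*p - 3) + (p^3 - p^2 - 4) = 4*p^3 - p^2 - 3*p - 7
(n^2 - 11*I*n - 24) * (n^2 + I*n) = n^4 - 10*I*n^3 - 13*n^2 - 24*I*n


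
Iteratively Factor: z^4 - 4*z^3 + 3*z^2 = (z)*(z^3 - 4*z^2 + 3*z) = z*(z - 1)*(z^2 - 3*z) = z*(z - 3)*(z - 1)*(z)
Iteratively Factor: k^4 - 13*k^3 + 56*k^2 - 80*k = (k - 5)*(k^3 - 8*k^2 + 16*k) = (k - 5)*(k - 4)*(k^2 - 4*k) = k*(k - 5)*(k - 4)*(k - 4)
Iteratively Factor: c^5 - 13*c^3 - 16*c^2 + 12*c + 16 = (c - 1)*(c^4 + c^3 - 12*c^2 - 28*c - 16) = (c - 4)*(c - 1)*(c^3 + 5*c^2 + 8*c + 4) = (c - 4)*(c - 1)*(c + 2)*(c^2 + 3*c + 2) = (c - 4)*(c - 1)*(c + 1)*(c + 2)*(c + 2)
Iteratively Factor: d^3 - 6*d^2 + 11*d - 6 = (d - 3)*(d^2 - 3*d + 2) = (d - 3)*(d - 1)*(d - 2)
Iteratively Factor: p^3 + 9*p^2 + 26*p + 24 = (p + 2)*(p^2 + 7*p + 12) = (p + 2)*(p + 4)*(p + 3)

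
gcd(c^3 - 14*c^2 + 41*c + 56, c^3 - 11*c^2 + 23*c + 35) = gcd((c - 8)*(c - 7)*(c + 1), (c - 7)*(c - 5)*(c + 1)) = c^2 - 6*c - 7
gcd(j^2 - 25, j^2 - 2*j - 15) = j - 5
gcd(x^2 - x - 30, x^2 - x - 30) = x^2 - x - 30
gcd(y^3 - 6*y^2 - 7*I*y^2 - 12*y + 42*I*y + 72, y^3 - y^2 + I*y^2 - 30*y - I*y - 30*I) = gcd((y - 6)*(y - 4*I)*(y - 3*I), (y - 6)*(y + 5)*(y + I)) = y - 6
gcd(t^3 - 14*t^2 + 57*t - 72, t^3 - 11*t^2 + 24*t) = t^2 - 11*t + 24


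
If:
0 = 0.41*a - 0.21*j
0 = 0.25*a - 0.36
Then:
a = 1.44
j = 2.81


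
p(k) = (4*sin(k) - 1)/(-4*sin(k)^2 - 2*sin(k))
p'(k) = (8*sin(k)*cos(k) + 2*cos(k))*(4*sin(k) - 1)/(-4*sin(k)^2 - 2*sin(k))^2 + 4*cos(k)/(-4*sin(k)^2 - 2*sin(k))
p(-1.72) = 2.56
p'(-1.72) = -0.86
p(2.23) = -0.53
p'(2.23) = -0.06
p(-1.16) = 3.05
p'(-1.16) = 3.21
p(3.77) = 16.22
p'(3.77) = -156.03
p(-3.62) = -0.48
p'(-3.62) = 0.65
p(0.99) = -0.52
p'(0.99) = 0.07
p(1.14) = -0.51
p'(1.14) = 0.06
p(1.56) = -0.50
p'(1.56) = 0.00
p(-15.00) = 9.21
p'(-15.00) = -49.55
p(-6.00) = -0.14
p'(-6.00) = -3.78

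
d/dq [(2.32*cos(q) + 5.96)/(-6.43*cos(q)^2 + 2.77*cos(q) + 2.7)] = (-14.9176*cos(q)^2 - 76.6456*cos(q) + 10.2452)*sin(q)/(41.3449*cos(q)^4 - 35.6222*cos(q)^3 - 27.0491*cos(q)^2 + 14.958*cos(q) + 7.29)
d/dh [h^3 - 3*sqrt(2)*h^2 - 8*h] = 3*h^2 - 6*sqrt(2)*h - 8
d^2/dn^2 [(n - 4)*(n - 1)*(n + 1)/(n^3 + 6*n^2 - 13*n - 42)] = 4*(-5*n^6 + 18*n^5 + 51*n^4 - 462*n^3 - 681*n^2 + 2052*n - 2413)/(n^9 + 18*n^8 + 69*n^7 - 378*n^6 - 2409*n^5 + 1782*n^4 + 22751*n^3 + 10458*n^2 - 68796*n - 74088)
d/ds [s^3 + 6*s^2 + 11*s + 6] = 3*s^2 + 12*s + 11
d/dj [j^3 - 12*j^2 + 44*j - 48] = 3*j^2 - 24*j + 44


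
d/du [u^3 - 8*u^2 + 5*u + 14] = 3*u^2 - 16*u + 5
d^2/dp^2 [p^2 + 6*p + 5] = 2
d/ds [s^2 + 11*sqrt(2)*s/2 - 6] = 2*s + 11*sqrt(2)/2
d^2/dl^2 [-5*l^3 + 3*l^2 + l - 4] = 6 - 30*l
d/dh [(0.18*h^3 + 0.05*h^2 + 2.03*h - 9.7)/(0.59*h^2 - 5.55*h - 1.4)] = (0.1062*h^4 - 1.998*h^3 - 2.2312*h^2 + 11.306*h - 56.677)/(0.3481*h^4 - 6.549*h^3 + 29.1505*h^2 + 15.54*h + 1.96)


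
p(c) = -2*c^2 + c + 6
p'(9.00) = -35.00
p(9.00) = -147.00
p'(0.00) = 1.00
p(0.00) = 6.00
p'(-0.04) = 1.16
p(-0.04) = 5.96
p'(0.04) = 0.84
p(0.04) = 6.04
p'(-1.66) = 7.64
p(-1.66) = -1.17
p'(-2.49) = 10.96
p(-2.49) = -8.89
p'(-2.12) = 9.48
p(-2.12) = -5.11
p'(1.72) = -5.88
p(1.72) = 1.80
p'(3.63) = -13.52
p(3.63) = -16.72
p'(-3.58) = 15.32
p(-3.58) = -23.21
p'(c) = 1 - 4*c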